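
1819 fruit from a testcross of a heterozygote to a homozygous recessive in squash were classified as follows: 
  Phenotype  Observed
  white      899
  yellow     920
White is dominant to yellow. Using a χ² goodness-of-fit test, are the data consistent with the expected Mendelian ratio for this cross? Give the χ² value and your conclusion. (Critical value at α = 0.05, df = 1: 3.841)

0.242; consistent

A testcross of a heterozygote (Aa × aa) gives a 1:1 phenotypic ratio.
Under the 1:1 hypothesis (Σ ratio = 2, N = 1819):
  white: 1819 × 1/2 = 909.5
  yellow: 1819 × 1/2 = 909.5
χ² = Σ (O − E)² / E
  white: (899 − 909.5)² / 909.5 = 0.1212
  yellow: (920 − 909.5)² / 909.5 = 0.1212
χ² = 0.1212 + 0.1212 = 0.2424 ≈ 0.242
Degrees of freedom = 2 − 1 = 1; critical value at α = 0.05 is 3.841.
Since 0.242 < 3.841, we fail to reject the null hypothesis — the data are consistent with the 1:1 ratio.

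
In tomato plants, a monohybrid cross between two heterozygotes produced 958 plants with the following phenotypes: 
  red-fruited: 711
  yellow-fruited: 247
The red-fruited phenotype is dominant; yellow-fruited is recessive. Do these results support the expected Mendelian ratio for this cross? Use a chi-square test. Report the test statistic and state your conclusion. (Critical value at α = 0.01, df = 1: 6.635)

For a monohybrid cross between heterozygotes with complete dominance, the expected phenotypic ratio is 3:1.
The 3:1 ratio has 4 parts, so with N = 958 the expected counts are:
  red-fruited: 958 × 3/4 = 718.5
  yellow-fruited: 958 × 1/4 = 239.5
χ² = Σ (O − E)² / E
  red-fruited: (711 − 718.5)² / 718.5 = 0.0783
  yellow-fruited: (247 − 239.5)² / 239.5 = 0.2349
χ² = 0.0783 + 0.2349 = 0.3132 ≈ 0.313
Degrees of freedom = 2 − 1 = 1; critical value at α = 0.01 is 6.635.
Since 0.313 < 6.635, we fail to reject the null hypothesis — the data are consistent with the 3:1 ratio.

0.313; consistent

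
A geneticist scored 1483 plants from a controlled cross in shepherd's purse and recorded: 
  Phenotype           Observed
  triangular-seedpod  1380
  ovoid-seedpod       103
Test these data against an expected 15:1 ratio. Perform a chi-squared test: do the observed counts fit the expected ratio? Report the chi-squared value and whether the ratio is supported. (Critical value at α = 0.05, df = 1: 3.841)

Under the 15:1 hypothesis (Σ ratio = 16, N = 1483):
  triangular-seedpod: 1483 × 15/16 = 1390.3125
  ovoid-seedpod: 1483 × 1/16 = 92.6875
χ² = Σ (O − E)² / E
  triangular-seedpod: (1380 − 1390.3125)² / 1390.3125 = 0.0765
  ovoid-seedpod: (103 − 92.6875)² / 92.6875 = 1.1474
χ² = 0.0765 + 1.1474 = 1.2239 ≈ 1.224
Degrees of freedom = 2 − 1 = 1; critical value at α = 0.05 is 3.841.
Since 1.224 < 3.841, we fail to reject the null hypothesis — the data are consistent with the 15:1 ratio.

1.224; consistent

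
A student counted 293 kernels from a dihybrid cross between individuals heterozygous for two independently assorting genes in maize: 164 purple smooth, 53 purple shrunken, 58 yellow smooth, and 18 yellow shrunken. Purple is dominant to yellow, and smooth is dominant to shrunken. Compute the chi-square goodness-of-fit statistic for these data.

0.248

A dihybrid F₂ with independent assortment and complete dominance at both loci gives a 9:3:3:1 phenotypic ratio.
Under the 9:3:3:1 hypothesis (Σ ratio = 16, N = 293):
  purple smooth: 293 × 9/16 = 164.8125
  purple shrunken: 293 × 3/16 = 54.9375
  yellow smooth: 293 × 3/16 = 54.9375
  yellow shrunken: 293 × 1/16 = 18.3125
χ² = Σ (O − E)² / E
  purple smooth: (164 − 164.8125)² / 164.8125 = 0.0040
  purple shrunken: (53 − 54.9375)² / 54.9375 = 0.0683
  yellow smooth: (58 − 54.9375)² / 54.9375 = 0.1707
  yellow shrunken: (18 − 18.3125)² / 18.3125 = 0.0053
χ² = 0.0040 + 0.0683 + 0.1707 + 0.0053 = 0.2483 ≈ 0.248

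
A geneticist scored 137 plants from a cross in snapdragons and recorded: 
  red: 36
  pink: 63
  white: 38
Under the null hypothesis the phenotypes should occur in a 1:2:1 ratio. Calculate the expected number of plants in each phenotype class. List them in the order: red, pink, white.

34.25, 68.5, 34.25

The 1:2:1 ratio has 4 parts, so with N = 137 the expected counts are:
  red: 137 × 1/4 = 34.25
  pink: 137 × 2/4 = 68.5
  white: 137 × 1/4 = 34.25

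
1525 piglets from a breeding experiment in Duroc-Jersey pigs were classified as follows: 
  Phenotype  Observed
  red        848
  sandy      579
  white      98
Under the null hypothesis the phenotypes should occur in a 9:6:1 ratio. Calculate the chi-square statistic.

Expected counts for N = 1525 under a 9:6:1 ratio (total parts = 16):
  red: 1525 × 9/16 = 857.8125
  sandy: 1525 × 6/16 = 571.875
  white: 1525 × 1/16 = 95.3125
χ² = Σ (O − E)² / E
  red: (848 − 857.8125)² / 857.8125 = 0.1122
  sandy: (579 − 571.875)² / 571.875 = 0.0888
  white: (98 − 95.3125)² / 95.3125 = 0.0758
χ² = 0.1122 + 0.0888 + 0.0758 = 0.2768 ≈ 0.277

0.277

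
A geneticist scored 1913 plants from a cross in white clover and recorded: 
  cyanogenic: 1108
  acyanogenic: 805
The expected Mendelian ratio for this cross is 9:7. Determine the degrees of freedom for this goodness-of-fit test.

A goodness-of-fit test with 2 phenotype classes has df = 2 − 1 = 1.

1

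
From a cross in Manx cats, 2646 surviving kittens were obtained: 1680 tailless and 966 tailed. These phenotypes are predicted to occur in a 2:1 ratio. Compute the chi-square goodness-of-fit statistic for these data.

Total ratio parts = 3. Expected numbers out of 2646:
  tailless: 2646 × 2/3 = 1764
  tailed: 2646 × 1/3 = 882
χ² = Σ (O − E)² / E
  tailless: (1680 − 1764)² / 1764 = 4.0000
  tailed: (966 − 882)² / 882 = 8.0000
χ² = 4.0000 + 8.0000 = 12.000

12.000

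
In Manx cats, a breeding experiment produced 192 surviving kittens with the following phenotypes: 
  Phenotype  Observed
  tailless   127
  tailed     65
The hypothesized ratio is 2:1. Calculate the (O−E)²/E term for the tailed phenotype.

The 2:1 ratio has 3 parts, so with N = 192 the expected counts are:
  tailless: 192 × 2/3 = 128
  tailed: 192 × 1/3 = 64
Contribution of tailed: (65 − 64)² / 64 = 0.0156

0.016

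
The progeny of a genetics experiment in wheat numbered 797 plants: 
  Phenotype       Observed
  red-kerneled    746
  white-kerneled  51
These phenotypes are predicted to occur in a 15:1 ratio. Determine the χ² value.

Under the 15:1 hypothesis (Σ ratio = 16, N = 797):
  red-kerneled: 797 × 15/16 = 747.1875
  white-kerneled: 797 × 1/16 = 49.8125
χ² = Σ (O − E)² / E
  red-kerneled: (746 − 747.1875)² / 747.1875 = 0.0019
  white-kerneled: (51 − 49.8125)² / 49.8125 = 0.0283
χ² = 0.0019 + 0.0283 = 0.0302 ≈ 0.030

0.030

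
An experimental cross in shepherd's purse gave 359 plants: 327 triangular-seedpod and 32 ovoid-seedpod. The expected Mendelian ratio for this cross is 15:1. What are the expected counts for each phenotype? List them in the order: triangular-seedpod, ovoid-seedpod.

336.5625, 22.4375

Under the 15:1 hypothesis (Σ ratio = 16, N = 359):
  triangular-seedpod: 359 × 15/16 = 336.5625
  ovoid-seedpod: 359 × 1/16 = 22.4375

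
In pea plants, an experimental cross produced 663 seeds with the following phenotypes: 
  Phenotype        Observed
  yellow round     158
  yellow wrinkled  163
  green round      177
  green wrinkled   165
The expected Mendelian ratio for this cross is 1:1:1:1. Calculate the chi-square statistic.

1.175

Under the 1:1:1:1 hypothesis (Σ ratio = 4, N = 663):
  yellow round: 663 × 1/4 = 165.75
  yellow wrinkled: 663 × 1/4 = 165.75
  green round: 663 × 1/4 = 165.75
  green wrinkled: 663 × 1/4 = 165.75
χ² = Σ (O − E)² / E
  yellow round: (158 − 165.75)² / 165.75 = 0.3624
  yellow wrinkled: (163 − 165.75)² / 165.75 = 0.0456
  green round: (177 − 165.75)² / 165.75 = 0.7636
  green wrinkled: (165 − 165.75)² / 165.75 = 0.0034
χ² = 0.3624 + 0.0456 + 0.7636 + 0.0034 = 1.175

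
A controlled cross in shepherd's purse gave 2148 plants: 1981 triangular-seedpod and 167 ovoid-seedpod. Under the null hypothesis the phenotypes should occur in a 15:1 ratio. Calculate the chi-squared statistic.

8.522

Expected counts for N = 2148 under a 15:1 ratio (total parts = 16):
  triangular-seedpod: 2148 × 15/16 = 2013.75
  ovoid-seedpod: 2148 × 1/16 = 134.25
χ² = Σ (O − E)² / E
  triangular-seedpod: (1981 − 2013.75)² / 2013.75 = 0.5326
  ovoid-seedpod: (167 − 134.25)² / 134.25 = 7.9893
χ² = 0.5326 + 7.9893 = 8.5219 ≈ 8.522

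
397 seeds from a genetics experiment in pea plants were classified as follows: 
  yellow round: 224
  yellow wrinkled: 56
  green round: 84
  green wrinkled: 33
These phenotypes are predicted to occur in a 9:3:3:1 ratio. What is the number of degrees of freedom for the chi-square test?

3

A goodness-of-fit test with 4 phenotype classes has df = 4 − 1 = 3.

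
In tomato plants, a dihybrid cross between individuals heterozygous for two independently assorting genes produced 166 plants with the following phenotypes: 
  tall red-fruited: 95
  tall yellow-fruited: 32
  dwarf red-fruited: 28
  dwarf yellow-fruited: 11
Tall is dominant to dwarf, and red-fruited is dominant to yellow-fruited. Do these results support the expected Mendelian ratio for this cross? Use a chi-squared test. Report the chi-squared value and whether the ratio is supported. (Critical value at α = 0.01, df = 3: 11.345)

A dihybrid F₂ with independent assortment and complete dominance at both loci gives a 9:3:3:1 phenotypic ratio.
Total ratio parts = 16. Expected numbers out of 166:
  tall red-fruited: 166 × 9/16 = 93.375
  tall yellow-fruited: 166 × 3/16 = 31.125
  dwarf red-fruited: 166 × 3/16 = 31.125
  dwarf yellow-fruited: 166 × 1/16 = 10.375
χ² = Σ (O − E)² / E
  tall red-fruited: (95 − 93.375)² / 93.375 = 0.0283
  tall yellow-fruited: (32 − 31.125)² / 31.125 = 0.0246
  dwarf red-fruited: (28 − 31.125)² / 31.125 = 0.3138
  dwarf yellow-fruited: (11 − 10.375)² / 10.375 = 0.0377
χ² = 0.0283 + 0.0246 + 0.3138 + 0.0377 = 0.4044 ≈ 0.404
Degrees of freedom = 4 − 1 = 3; critical value at α = 0.01 is 11.345.
Since 0.404 < 11.345, we fail to reject the null hypothesis — the data are consistent with the 9:3:3:1 ratio.

0.404; consistent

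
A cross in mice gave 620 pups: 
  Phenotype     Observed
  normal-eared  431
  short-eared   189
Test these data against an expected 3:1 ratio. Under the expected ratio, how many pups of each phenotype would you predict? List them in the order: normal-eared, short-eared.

The 3:1 ratio has 4 parts, so with N = 620 the expected counts are:
  normal-eared: 620 × 3/4 = 465
  short-eared: 620 × 1/4 = 155

465, 155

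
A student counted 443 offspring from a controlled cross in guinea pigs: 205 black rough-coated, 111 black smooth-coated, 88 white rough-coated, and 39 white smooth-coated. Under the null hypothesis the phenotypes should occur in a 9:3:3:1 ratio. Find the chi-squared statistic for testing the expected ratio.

Expected counts for N = 443 under a 9:3:3:1 ratio (total parts = 16):
  black rough-coated: 443 × 9/16 = 249.1875
  black smooth-coated: 443 × 3/16 = 83.0625
  white rough-coated: 443 × 3/16 = 83.0625
  white smooth-coated: 443 × 1/16 = 27.6875
χ² = Σ (O − E)² / E
  black rough-coated: (205 − 249.1875)² / 249.1875 = 7.8356
  black smooth-coated: (111 − 83.0625)² / 83.0625 = 9.3966
  white rough-coated: (88 − 83.0625)² / 83.0625 = 0.2935
  white smooth-coated: (39 − 27.6875)² / 27.6875 = 4.6220
χ² = 7.8356 + 9.3966 + 0.2935 + 4.6220 = 22.1477 ≈ 22.148

22.148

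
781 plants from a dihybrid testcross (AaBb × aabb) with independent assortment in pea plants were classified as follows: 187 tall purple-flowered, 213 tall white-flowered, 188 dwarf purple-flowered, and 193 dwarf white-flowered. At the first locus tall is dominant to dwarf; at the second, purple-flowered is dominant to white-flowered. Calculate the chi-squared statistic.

A dihybrid testcross with independent assortment gives a 1:1:1:1 ratio.
Under the 1:1:1:1 hypothesis (Σ ratio = 4, N = 781):
  tall purple-flowered: 781 × 1/4 = 195.25
  tall white-flowered: 781 × 1/4 = 195.25
  dwarf purple-flowered: 781 × 1/4 = 195.25
  dwarf white-flowered: 781 × 1/4 = 195.25
χ² = Σ (O − E)² / E
  tall purple-flowered: (187 − 195.25)² / 195.25 = 0.3486
  tall white-flowered: (213 − 195.25)² / 195.25 = 1.6136
  dwarf purple-flowered: (188 − 195.25)² / 195.25 = 0.2692
  dwarf white-flowered: (193 − 195.25)² / 195.25 = 0.0259
χ² = 0.3486 + 1.6136 + 0.2692 + 0.0259 = 2.2573 ≈ 2.257

2.257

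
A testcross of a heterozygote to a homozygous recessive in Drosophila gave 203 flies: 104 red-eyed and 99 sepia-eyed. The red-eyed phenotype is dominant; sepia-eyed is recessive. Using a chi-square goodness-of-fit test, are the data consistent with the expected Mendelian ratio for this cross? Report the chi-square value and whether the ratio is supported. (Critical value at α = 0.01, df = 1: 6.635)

0.123; consistent

A testcross of a heterozygote (Aa × aa) gives a 1:1 phenotypic ratio.
The 1:1 ratio has 2 parts, so with N = 203 the expected counts are:
  red-eyed: 203 × 1/2 = 101.5
  sepia-eyed: 203 × 1/2 = 101.5
χ² = Σ (O − E)² / E
  red-eyed: (104 − 101.5)² / 101.5 = 0.0616
  sepia-eyed: (99 − 101.5)² / 101.5 = 0.0616
χ² = 0.0616 + 0.0616 = 0.1232 ≈ 0.123
Degrees of freedom = 2 − 1 = 1; critical value at α = 0.01 is 6.635.
Since 0.123 < 6.635, we fail to reject the null hypothesis — the data are consistent with the 1:1 ratio.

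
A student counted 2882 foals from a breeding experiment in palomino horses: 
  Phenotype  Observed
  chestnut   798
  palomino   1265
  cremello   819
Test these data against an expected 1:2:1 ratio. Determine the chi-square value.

Under the 1:2:1 hypothesis (Σ ratio = 4, N = 2882):
  chestnut: 2882 × 1/4 = 720.5
  palomino: 2882 × 2/4 = 1441
  cremello: 2882 × 1/4 = 720.5
χ² = Σ (O − E)² / E
  chestnut: (798 − 720.5)² / 720.5 = 8.3362
  palomino: (1265 − 1441)² / 1441 = 21.4962
  cremello: (819 − 720.5)² / 720.5 = 13.4660
χ² = 8.3362 + 21.4962 + 13.4660 = 43.2984 ≈ 43.298

43.298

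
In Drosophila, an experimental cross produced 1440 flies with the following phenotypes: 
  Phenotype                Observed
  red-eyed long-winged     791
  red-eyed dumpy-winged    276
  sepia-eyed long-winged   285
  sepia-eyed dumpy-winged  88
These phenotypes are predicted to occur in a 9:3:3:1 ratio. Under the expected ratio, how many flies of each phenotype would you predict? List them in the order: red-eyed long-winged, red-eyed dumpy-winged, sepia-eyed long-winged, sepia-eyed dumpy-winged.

810, 270, 270, 90

Expected counts for N = 1440 under a 9:3:3:1 ratio (total parts = 16):
  red-eyed long-winged: 1440 × 9/16 = 810
  red-eyed dumpy-winged: 1440 × 3/16 = 270
  sepia-eyed long-winged: 1440 × 3/16 = 270
  sepia-eyed dumpy-winged: 1440 × 1/16 = 90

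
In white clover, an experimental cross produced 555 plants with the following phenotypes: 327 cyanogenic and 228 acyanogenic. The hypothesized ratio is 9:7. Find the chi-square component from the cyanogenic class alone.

0.703

Total ratio parts = 16. Expected numbers out of 555:
  cyanogenic: 555 × 9/16 = 312.1875
  acyanogenic: 555 × 7/16 = 242.8125
Contribution of cyanogenic: (327 − 312.1875)² / 312.1875 = 0.7028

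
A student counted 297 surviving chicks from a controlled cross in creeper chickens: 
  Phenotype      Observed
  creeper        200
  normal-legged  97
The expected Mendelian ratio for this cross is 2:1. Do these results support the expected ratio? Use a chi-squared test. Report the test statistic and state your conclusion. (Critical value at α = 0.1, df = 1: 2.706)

Expected counts for N = 297 under a 2:1 ratio (total parts = 3):
  creeper: 297 × 2/3 = 198
  normal-legged: 297 × 1/3 = 99
χ² = Σ (O − E)² / E
  creeper: (200 − 198)² / 198 = 0.0202
  normal-legged: (97 − 99)² / 99 = 0.0404
χ² = 0.0202 + 0.0404 = 0.0606 ≈ 0.061
Degrees of freedom = 2 − 1 = 1; critical value at α = 0.1 is 2.706.
Since 0.061 < 2.706, we fail to reject the null hypothesis — the data are consistent with the 2:1 ratio.

0.061; consistent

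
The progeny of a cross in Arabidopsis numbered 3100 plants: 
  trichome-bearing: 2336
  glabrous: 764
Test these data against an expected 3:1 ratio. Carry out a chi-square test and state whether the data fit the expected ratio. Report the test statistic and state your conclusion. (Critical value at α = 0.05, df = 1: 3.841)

Expected counts for N = 3100 under a 3:1 ratio (total parts = 4):
  trichome-bearing: 3100 × 3/4 = 2325
  glabrous: 3100 × 1/4 = 775
χ² = Σ (O − E)² / E
  trichome-bearing: (2336 − 2325)² / 2325 = 0.0520
  glabrous: (764 − 775)² / 775 = 0.1561
χ² = 0.0520 + 0.1561 = 0.2081 ≈ 0.208
Degrees of freedom = 2 − 1 = 1; critical value at α = 0.05 is 3.841.
Since 0.208 < 3.841, we fail to reject the null hypothesis — the data are consistent with the 3:1 ratio.

0.208; consistent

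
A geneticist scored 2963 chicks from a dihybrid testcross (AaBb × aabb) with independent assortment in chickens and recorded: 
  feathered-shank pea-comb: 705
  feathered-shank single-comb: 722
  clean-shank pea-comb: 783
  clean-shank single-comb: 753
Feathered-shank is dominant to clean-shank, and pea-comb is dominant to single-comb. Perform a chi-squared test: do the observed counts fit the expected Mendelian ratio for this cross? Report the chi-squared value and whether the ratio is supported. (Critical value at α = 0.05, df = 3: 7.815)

4.812; consistent

A dihybrid testcross with independent assortment gives a 1:1:1:1 ratio.
The 1:1:1:1 ratio has 4 parts, so with N = 2963 the expected counts are:
  feathered-shank pea-comb: 2963 × 1/4 = 740.75
  feathered-shank single-comb: 2963 × 1/4 = 740.75
  clean-shank pea-comb: 2963 × 1/4 = 740.75
  clean-shank single-comb: 2963 × 1/4 = 740.75
χ² = Σ (O − E)² / E
  feathered-shank pea-comb: (705 − 740.75)² / 740.75 = 1.7254
  feathered-shank single-comb: (722 − 740.75)² / 740.75 = 0.4746
  clean-shank pea-comb: (783 − 740.75)² / 740.75 = 2.4098
  clean-shank single-comb: (753 − 740.75)² / 740.75 = 0.2026
χ² = 1.7254 + 0.4746 + 2.4098 + 0.2026 = 4.8124 ≈ 4.812
Degrees of freedom = 4 − 1 = 3; critical value at α = 0.05 is 7.815.
Since 4.812 < 7.815, we fail to reject the null hypothesis — the data are consistent with the 1:1:1:1 ratio.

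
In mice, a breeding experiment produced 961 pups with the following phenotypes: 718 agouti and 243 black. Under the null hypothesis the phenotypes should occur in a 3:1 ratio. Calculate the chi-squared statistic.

0.042

Total ratio parts = 4. Expected numbers out of 961:
  agouti: 961 × 3/4 = 720.75
  black: 961 × 1/4 = 240.25
χ² = Σ (O − E)² / E
  agouti: (718 − 720.75)² / 720.75 = 0.0105
  black: (243 − 240.25)² / 240.25 = 0.0315
χ² = 0.0105 + 0.0315 = 0.042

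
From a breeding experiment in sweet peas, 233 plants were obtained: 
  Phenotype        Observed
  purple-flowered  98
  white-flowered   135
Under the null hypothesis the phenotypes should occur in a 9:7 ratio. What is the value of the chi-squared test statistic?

Under the 9:7 hypothesis (Σ ratio = 16, N = 233):
  purple-flowered: 233 × 9/16 = 131.0625
  white-flowered: 233 × 7/16 = 101.9375
χ² = Σ (O − E)² / E
  purple-flowered: (98 − 131.0625)² / 131.0625 = 8.3405
  white-flowered: (135 − 101.9375)² / 101.9375 = 10.7235
χ² = 8.3405 + 10.7235 = 19.064

19.064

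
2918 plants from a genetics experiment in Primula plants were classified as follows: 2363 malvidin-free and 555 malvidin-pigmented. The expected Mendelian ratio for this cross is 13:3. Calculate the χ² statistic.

0.140

Total ratio parts = 16. Expected numbers out of 2918:
  malvidin-free: 2918 × 13/16 = 2370.875
  malvidin-pigmented: 2918 × 3/16 = 547.125
χ² = Σ (O − E)² / E
  malvidin-free: (2363 − 2370.875)² / 2370.875 = 0.0262
  malvidin-pigmented: (555 − 547.125)² / 547.125 = 0.1133
χ² = 0.0262 + 0.1133 = 0.1395 ≈ 0.140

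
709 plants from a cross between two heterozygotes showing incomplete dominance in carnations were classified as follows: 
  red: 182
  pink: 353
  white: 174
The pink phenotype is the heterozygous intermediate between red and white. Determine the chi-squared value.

With incomplete dominance, a heterozygote × heterozygote cross gives a 1:2:1 phenotypic ratio.
Expected counts for N = 709 under a 1:2:1 ratio (total parts = 4):
  red: 709 × 1/4 = 177.25
  pink: 709 × 2/4 = 354.5
  white: 709 × 1/4 = 177.25
χ² = Σ (O − E)² / E
  red: (182 − 177.25)² / 177.25 = 0.1273
  pink: (353 − 354.5)² / 354.5 = 0.0063
  white: (174 − 177.25)² / 177.25 = 0.0596
χ² = 0.1273 + 0.0063 + 0.0596 = 0.1932 ≈ 0.193

0.193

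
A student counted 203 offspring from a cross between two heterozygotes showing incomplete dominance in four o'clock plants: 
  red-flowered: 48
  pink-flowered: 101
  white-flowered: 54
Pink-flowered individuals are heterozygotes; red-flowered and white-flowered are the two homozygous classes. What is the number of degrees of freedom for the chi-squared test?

With incomplete dominance, a heterozygote × heterozygote cross gives a 1:2:1 phenotypic ratio.
A goodness-of-fit test with 3 phenotype classes has df = 3 − 1 = 2.

2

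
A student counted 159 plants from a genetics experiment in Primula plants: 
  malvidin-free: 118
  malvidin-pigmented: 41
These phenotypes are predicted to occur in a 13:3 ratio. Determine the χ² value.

5.167

Expected counts for N = 159 under a 13:3 ratio (total parts = 16):
  malvidin-free: 159 × 13/16 = 129.1875
  malvidin-pigmented: 159 × 3/16 = 29.8125
χ² = Σ (O − E)² / E
  malvidin-free: (118 − 129.1875)² / 129.1875 = 0.9688
  malvidin-pigmented: (41 − 29.8125)² / 29.8125 = 4.1982
χ² = 0.9688 + 4.1982 = 5.167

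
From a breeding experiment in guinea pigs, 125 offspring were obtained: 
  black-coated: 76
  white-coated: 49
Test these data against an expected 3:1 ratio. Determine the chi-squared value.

13.443

The 3:1 ratio has 4 parts, so with N = 125 the expected counts are:
  black-coated: 125 × 3/4 = 93.75
  white-coated: 125 × 1/4 = 31.25
χ² = Σ (O − E)² / E
  black-coated: (76 − 93.75)² / 93.75 = 3.3607
  white-coated: (49 − 31.25)² / 31.25 = 10.0820
χ² = 3.3607 + 10.0820 = 13.4427 ≈ 13.443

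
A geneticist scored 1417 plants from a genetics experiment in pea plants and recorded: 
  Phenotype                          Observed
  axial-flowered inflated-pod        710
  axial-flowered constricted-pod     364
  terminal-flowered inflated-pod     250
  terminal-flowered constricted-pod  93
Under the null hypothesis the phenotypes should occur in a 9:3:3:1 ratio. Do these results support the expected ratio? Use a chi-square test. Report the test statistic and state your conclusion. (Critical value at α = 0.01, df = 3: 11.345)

The 9:3:3:1 ratio has 16 parts, so with N = 1417 the expected counts are:
  axial-flowered inflated-pod: 1417 × 9/16 = 797.0625
  axial-flowered constricted-pod: 1417 × 3/16 = 265.6875
  terminal-flowered inflated-pod: 1417 × 3/16 = 265.6875
  terminal-flowered constricted-pod: 1417 × 1/16 = 88.5625
χ² = Σ (O − E)² / E
  axial-flowered inflated-pod: (710 − 797.0625)² / 797.0625 = 9.5098
  axial-flowered constricted-pod: (364 − 265.6875)² / 265.6875 = 36.3786
  terminal-flowered inflated-pod: (250 − 265.6875)² / 265.6875 = 0.9263
  terminal-flowered constricted-pod: (93 − 88.5625)² / 88.5625 = 0.2223
χ² = 9.5098 + 36.3786 + 0.9263 + 0.2223 = 47.037
Degrees of freedom = 4 − 1 = 3; critical value at α = 0.01 is 11.345.
Since 47.037 > 11.345, we reject the null hypothesis — the data do not fit the 9:3:3:1 ratio.

47.037; not consistent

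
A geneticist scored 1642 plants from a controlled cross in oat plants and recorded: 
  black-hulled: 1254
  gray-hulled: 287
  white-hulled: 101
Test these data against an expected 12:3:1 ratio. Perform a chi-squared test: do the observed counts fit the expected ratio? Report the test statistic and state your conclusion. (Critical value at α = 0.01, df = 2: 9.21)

1.852; consistent

Total ratio parts = 16. Expected numbers out of 1642:
  black-hulled: 1642 × 12/16 = 1231.5
  gray-hulled: 1642 × 3/16 = 307.875
  white-hulled: 1642 × 1/16 = 102.625
χ² = Σ (O − E)² / E
  black-hulled: (1254 − 1231.5)² / 1231.5 = 0.4111
  gray-hulled: (287 − 307.875)² / 307.875 = 1.4154
  white-hulled: (101 − 102.625)² / 102.625 = 0.0257
χ² = 0.4111 + 1.4154 + 0.0257 = 1.8522 ≈ 1.852
Degrees of freedom = 3 − 1 = 2; critical value at α = 0.01 is 9.21.
Since 1.852 < 9.21, we fail to reject the null hypothesis — the data are consistent with the 12:3:1 ratio.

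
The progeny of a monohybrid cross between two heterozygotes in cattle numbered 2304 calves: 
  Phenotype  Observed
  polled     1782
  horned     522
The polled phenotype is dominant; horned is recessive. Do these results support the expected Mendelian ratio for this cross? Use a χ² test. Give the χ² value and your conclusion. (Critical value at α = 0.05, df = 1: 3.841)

For a monohybrid cross between heterozygotes with complete dominance, the expected phenotypic ratio is 3:1.
The 3:1 ratio has 4 parts, so with N = 2304 the expected counts are:
  polled: 2304 × 3/4 = 1728
  horned: 2304 × 1/4 = 576
χ² = Σ (O − E)² / E
  polled: (1782 − 1728)² / 1728 = 1.6875
  horned: (522 − 576)² / 576 = 5.0625
χ² = 1.6875 + 5.0625 = 6.750
Degrees of freedom = 2 − 1 = 1; critical value at α = 0.05 is 3.841.
Since 6.750 > 3.841, we reject the null hypothesis — the data do not fit the 3:1 ratio.

6.750; not consistent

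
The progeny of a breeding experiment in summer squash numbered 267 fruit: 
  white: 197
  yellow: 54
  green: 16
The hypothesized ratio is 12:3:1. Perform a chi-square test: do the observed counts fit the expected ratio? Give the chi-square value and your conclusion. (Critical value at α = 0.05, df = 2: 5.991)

Expected counts for N = 267 under a 12:3:1 ratio (total parts = 16):
  white: 267 × 12/16 = 200.25
  yellow: 267 × 3/16 = 50.0625
  green: 267 × 1/16 = 16.6875
χ² = Σ (O − E)² / E
  white: (197 − 200.25)² / 200.25 = 0.0527
  yellow: (54 − 50.0625)² / 50.0625 = 0.3097
  green: (16 − 16.6875)² / 16.6875 = 0.0283
χ² = 0.0527 + 0.3097 + 0.0283 = 0.3907 ≈ 0.391
Degrees of freedom = 3 − 1 = 2; critical value at α = 0.05 is 5.991.
Since 0.391 < 5.991, we fail to reject the null hypothesis — the data are consistent with the 12:3:1 ratio.

0.391; consistent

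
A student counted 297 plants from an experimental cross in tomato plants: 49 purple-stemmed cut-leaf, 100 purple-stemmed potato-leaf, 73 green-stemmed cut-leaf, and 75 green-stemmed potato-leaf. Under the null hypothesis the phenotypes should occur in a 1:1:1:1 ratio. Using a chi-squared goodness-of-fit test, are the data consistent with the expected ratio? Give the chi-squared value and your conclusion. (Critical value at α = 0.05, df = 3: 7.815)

17.545; not consistent

The 1:1:1:1 ratio has 4 parts, so with N = 297 the expected counts are:
  purple-stemmed cut-leaf: 297 × 1/4 = 74.25
  purple-stemmed potato-leaf: 297 × 1/4 = 74.25
  green-stemmed cut-leaf: 297 × 1/4 = 74.25
  green-stemmed potato-leaf: 297 × 1/4 = 74.25
χ² = Σ (O − E)² / E
  purple-stemmed cut-leaf: (49 − 74.25)² / 74.25 = 8.5867
  purple-stemmed potato-leaf: (100 − 74.25)² / 74.25 = 8.9301
  green-stemmed cut-leaf: (73 − 74.25)² / 74.25 = 0.0210
  green-stemmed potato-leaf: (75 − 74.25)² / 74.25 = 0.0076
χ² = 8.5867 + 8.9301 + 0.0210 + 0.0076 = 17.5454 ≈ 17.545
Degrees of freedom = 4 − 1 = 3; critical value at α = 0.05 is 7.815.
Since 17.545 > 7.815, we reject the null hypothesis — the data do not fit the 1:1:1:1 ratio.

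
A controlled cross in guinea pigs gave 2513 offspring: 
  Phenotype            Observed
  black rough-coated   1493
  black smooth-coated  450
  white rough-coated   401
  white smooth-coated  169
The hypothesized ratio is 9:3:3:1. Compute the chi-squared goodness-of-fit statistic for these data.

Total ratio parts = 16. Expected numbers out of 2513:
  black rough-coated: 2513 × 9/16 = 1413.5625
  black smooth-coated: 2513 × 3/16 = 471.1875
  white rough-coated: 2513 × 3/16 = 471.1875
  white smooth-coated: 2513 × 1/16 = 157.0625
χ² = Σ (O − E)² / E
  black rough-coated: (1493 − 1413.5625)² / 1413.5625 = 4.4641
  black smooth-coated: (450 − 471.1875)² / 471.1875 = 0.9527
  white rough-coated: (401 − 471.1875)² / 471.1875 = 10.4550
  white smooth-coated: (169 − 157.0625)² / 157.0625 = 0.9073
χ² = 4.4641 + 0.9527 + 10.4550 + 0.9073 = 16.7791 ≈ 16.779

16.779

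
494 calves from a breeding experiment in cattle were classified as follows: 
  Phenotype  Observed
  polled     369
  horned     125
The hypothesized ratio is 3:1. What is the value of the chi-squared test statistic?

Total ratio parts = 4. Expected numbers out of 494:
  polled: 494 × 3/4 = 370.5
  horned: 494 × 1/4 = 123.5
χ² = Σ (O − E)² / E
  polled: (369 − 370.5)² / 370.5 = 0.0061
  horned: (125 − 123.5)² / 123.5 = 0.0182
χ² = 0.0061 + 0.0182 = 0.0243 ≈ 0.024

0.024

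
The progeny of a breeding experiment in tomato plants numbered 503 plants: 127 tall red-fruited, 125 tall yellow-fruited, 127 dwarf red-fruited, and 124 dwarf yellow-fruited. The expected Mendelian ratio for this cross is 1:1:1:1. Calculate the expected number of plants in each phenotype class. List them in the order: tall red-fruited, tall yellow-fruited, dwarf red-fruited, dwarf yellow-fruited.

125.75, 125.75, 125.75, 125.75

Expected counts for N = 503 under a 1:1:1:1 ratio (total parts = 4):
  tall red-fruited: 503 × 1/4 = 125.75
  tall yellow-fruited: 503 × 1/4 = 125.75
  dwarf red-fruited: 503 × 1/4 = 125.75
  dwarf yellow-fruited: 503 × 1/4 = 125.75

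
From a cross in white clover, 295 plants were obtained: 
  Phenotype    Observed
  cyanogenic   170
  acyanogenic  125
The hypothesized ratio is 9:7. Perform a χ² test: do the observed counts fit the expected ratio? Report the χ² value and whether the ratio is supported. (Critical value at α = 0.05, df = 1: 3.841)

0.227; consistent

The 9:7 ratio has 16 parts, so with N = 295 the expected counts are:
  cyanogenic: 295 × 9/16 = 165.9375
  acyanogenic: 295 × 7/16 = 129.0625
χ² = Σ (O − E)² / E
  cyanogenic: (170 − 165.9375)² / 165.9375 = 0.0995
  acyanogenic: (125 − 129.0625)² / 129.0625 = 0.1279
χ² = 0.0995 + 0.1279 = 0.2274 ≈ 0.227
Degrees of freedom = 2 − 1 = 1; critical value at α = 0.05 is 3.841.
Since 0.227 < 3.841, we fail to reject the null hypothesis — the data are consistent with the 9:7 ratio.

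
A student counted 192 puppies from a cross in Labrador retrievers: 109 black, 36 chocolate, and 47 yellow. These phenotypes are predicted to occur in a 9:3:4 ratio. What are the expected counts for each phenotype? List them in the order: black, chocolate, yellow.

108, 36, 48

Expected counts for N = 192 under a 9:3:4 ratio (total parts = 16):
  black: 192 × 9/16 = 108
  chocolate: 192 × 3/16 = 36
  yellow: 192 × 4/16 = 48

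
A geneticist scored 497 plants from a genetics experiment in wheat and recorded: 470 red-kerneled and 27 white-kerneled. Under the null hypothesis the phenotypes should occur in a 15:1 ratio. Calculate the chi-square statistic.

The 15:1 ratio has 16 parts, so with N = 497 the expected counts are:
  red-kerneled: 497 × 15/16 = 465.9375
  white-kerneled: 497 × 1/16 = 31.0625
χ² = Σ (O − E)² / E
  red-kerneled: (470 − 465.9375)² / 465.9375 = 0.0354
  white-kerneled: (27 − 31.0625)² / 31.0625 = 0.5313
χ² = 0.0354 + 0.5313 = 0.5667 ≈ 0.567

0.567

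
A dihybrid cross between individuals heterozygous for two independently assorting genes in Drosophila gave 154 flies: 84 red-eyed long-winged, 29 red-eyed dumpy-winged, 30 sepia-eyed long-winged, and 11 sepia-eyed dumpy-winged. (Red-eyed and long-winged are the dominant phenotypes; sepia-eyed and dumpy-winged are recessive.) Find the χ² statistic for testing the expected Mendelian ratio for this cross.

A dihybrid F₂ with independent assortment and complete dominance at both loci gives a 9:3:3:1 phenotypic ratio.
Total ratio parts = 16. Expected numbers out of 154:
  red-eyed long-winged: 154 × 9/16 = 86.625
  red-eyed dumpy-winged: 154 × 3/16 = 28.875
  sepia-eyed long-winged: 154 × 3/16 = 28.875
  sepia-eyed dumpy-winged: 154 × 1/16 = 9.625
χ² = Σ (O − E)² / E
  red-eyed long-winged: (84 − 86.625)² / 86.625 = 0.0795
  red-eyed dumpy-winged: (29 − 28.875)² / 28.875 = 0.0005
  sepia-eyed long-winged: (30 − 28.875)² / 28.875 = 0.0438
  sepia-eyed dumpy-winged: (11 − 9.625)² / 9.625 = 0.1964
χ² = 0.0795 + 0.0005 + 0.0438 + 0.1964 = 0.3202 ≈ 0.320

0.320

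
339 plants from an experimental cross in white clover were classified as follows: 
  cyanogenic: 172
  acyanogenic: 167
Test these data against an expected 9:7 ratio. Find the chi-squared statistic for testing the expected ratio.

4.186

Expected counts for N = 339 under a 9:7 ratio (total parts = 16):
  cyanogenic: 339 × 9/16 = 190.6875
  acyanogenic: 339 × 7/16 = 148.3125
χ² = Σ (O − E)² / E
  cyanogenic: (172 − 190.6875)² / 190.6875 = 1.8314
  acyanogenic: (167 − 148.3125)² / 148.3125 = 2.3546
χ² = 1.8314 + 2.3546 = 4.186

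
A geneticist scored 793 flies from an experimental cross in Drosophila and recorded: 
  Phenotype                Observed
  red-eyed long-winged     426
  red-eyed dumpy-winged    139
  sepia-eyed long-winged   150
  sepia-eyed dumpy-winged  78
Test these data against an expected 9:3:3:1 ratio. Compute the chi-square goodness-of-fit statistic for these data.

17.862

Under the 9:3:3:1 hypothesis (Σ ratio = 16, N = 793):
  red-eyed long-winged: 793 × 9/16 = 446.0625
  red-eyed dumpy-winged: 793 × 3/16 = 148.6875
  sepia-eyed long-winged: 793 × 3/16 = 148.6875
  sepia-eyed dumpy-winged: 793 × 1/16 = 49.5625
χ² = Σ (O − E)² / E
  red-eyed long-winged: (426 − 446.0625)² / 446.0625 = 0.9023
  red-eyed dumpy-winged: (139 − 148.6875)² / 148.6875 = 0.6312
  sepia-eyed long-winged: (150 − 148.6875)² / 148.6875 = 0.0116
  sepia-eyed dumpy-winged: (78 − 49.5625)² / 49.5625 = 16.3166
χ² = 0.9023 + 0.6312 + 0.0116 + 16.3166 = 17.8617 ≈ 17.862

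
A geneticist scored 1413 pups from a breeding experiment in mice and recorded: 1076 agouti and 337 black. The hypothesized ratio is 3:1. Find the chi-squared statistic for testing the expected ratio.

0.997

Total ratio parts = 4. Expected numbers out of 1413:
  agouti: 1413 × 3/4 = 1059.75
  black: 1413 × 1/4 = 353.25
χ² = Σ (O − E)² / E
  agouti: (1076 − 1059.75)² / 1059.75 = 0.2492
  black: (337 − 353.25)² / 353.25 = 0.7475
χ² = 0.2492 + 0.7475 = 0.9967 ≈ 0.997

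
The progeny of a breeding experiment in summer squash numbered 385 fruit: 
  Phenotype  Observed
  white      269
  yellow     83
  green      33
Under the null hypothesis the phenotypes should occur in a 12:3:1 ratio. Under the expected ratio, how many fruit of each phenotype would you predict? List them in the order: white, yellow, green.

Under the 12:3:1 hypothesis (Σ ratio = 16, N = 385):
  white: 385 × 12/16 = 288.75
  yellow: 385 × 3/16 = 72.1875
  green: 385 × 1/16 = 24.0625

288.75, 72.1875, 24.0625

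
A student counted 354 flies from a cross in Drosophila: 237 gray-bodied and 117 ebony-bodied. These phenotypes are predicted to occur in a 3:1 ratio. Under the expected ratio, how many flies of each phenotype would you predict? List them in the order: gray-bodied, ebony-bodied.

265.5, 88.5

Total ratio parts = 4. Expected numbers out of 354:
  gray-bodied: 354 × 3/4 = 265.5
  ebony-bodied: 354 × 1/4 = 88.5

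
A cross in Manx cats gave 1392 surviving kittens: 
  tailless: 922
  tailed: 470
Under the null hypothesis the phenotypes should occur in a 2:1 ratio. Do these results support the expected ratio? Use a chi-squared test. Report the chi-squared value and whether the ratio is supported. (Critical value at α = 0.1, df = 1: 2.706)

Under the 2:1 hypothesis (Σ ratio = 3, N = 1392):
  tailless: 1392 × 2/3 = 928
  tailed: 1392 × 1/3 = 464
χ² = Σ (O − E)² / E
  tailless: (922 − 928)² / 928 = 0.0388
  tailed: (470 − 464)² / 464 = 0.0776
χ² = 0.0388 + 0.0776 = 0.1164 ≈ 0.116
Degrees of freedom = 2 − 1 = 1; critical value at α = 0.1 is 2.706.
Since 0.116 < 2.706, we fail to reject the null hypothesis — the data are consistent with the 2:1 ratio.

0.116; consistent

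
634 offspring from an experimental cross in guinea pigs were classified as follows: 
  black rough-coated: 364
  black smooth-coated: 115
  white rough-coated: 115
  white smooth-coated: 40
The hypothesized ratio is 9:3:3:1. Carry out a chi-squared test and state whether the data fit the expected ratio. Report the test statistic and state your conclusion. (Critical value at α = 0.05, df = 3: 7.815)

0.409; consistent

Under the 9:3:3:1 hypothesis (Σ ratio = 16, N = 634):
  black rough-coated: 634 × 9/16 = 356.625
  black smooth-coated: 634 × 3/16 = 118.875
  white rough-coated: 634 × 3/16 = 118.875
  white smooth-coated: 634 × 1/16 = 39.625
χ² = Σ (O − E)² / E
  black rough-coated: (364 − 356.625)² / 356.625 = 0.1525
  black smooth-coated: (115 − 118.875)² / 118.875 = 0.1263
  white rough-coated: (115 − 118.875)² / 118.875 = 0.1263
  white smooth-coated: (40 − 39.625)² / 39.625 = 0.0035
χ² = 0.1525 + 0.1263 + 0.1263 + 0.0035 = 0.4086 ≈ 0.409
Degrees of freedom = 4 − 1 = 3; critical value at α = 0.05 is 7.815.
Since 0.409 < 7.815, we fail to reject the null hypothesis — the data are consistent with the 9:3:3:1 ratio.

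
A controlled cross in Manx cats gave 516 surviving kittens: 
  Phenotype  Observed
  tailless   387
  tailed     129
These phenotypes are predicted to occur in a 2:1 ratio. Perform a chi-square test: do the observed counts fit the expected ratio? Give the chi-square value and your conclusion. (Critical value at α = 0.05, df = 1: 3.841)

16.125; not consistent

Total ratio parts = 3. Expected numbers out of 516:
  tailless: 516 × 2/3 = 344
  tailed: 516 × 1/3 = 172
χ² = Σ (O − E)² / E
  tailless: (387 − 344)² / 344 = 5.3750
  tailed: (129 − 172)² / 172 = 10.7500
χ² = 5.3750 + 10.7500 = 16.125
Degrees of freedom = 2 − 1 = 1; critical value at α = 0.05 is 3.841.
Since 16.125 > 3.841, we reject the null hypothesis — the data do not fit the 2:1 ratio.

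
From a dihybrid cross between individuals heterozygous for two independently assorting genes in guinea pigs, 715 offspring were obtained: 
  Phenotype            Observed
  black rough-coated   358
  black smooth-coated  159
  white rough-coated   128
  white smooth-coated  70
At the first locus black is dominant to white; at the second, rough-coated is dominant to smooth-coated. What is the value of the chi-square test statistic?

A dihybrid F₂ with independent assortment and complete dominance at both loci gives a 9:3:3:1 phenotypic ratio.
The 9:3:3:1 ratio has 16 parts, so with N = 715 the expected counts are:
  black rough-coated: 715 × 9/16 = 402.1875
  black smooth-coated: 715 × 3/16 = 134.0625
  white rough-coated: 715 × 3/16 = 134.0625
  white smooth-coated: 715 × 1/16 = 44.6875
χ² = Σ (O − E)² / E
  black rough-coated: (358 − 402.1875)² / 402.1875 = 4.8548
  black smooth-coated: (159 − 134.0625)² / 134.0625 = 4.6387
  white rough-coated: (128 − 134.0625)² / 134.0625 = 0.2742
  white smooth-coated: (70 − 44.6875)² / 44.6875 = 14.3378
χ² = 4.8548 + 4.6387 + 0.2742 + 14.3378 = 24.1055 ≈ 24.106

24.106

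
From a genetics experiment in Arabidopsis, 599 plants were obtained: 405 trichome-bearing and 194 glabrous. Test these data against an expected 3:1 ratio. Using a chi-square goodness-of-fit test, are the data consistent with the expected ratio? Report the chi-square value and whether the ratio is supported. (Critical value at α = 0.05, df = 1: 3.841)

17.434; not consistent

Under the 3:1 hypothesis (Σ ratio = 4, N = 599):
  trichome-bearing: 599 × 3/4 = 449.25
  glabrous: 599 × 1/4 = 149.75
χ² = Σ (O − E)² / E
  trichome-bearing: (405 − 449.25)² / 449.25 = 4.3585
  glabrous: (194 − 149.75)² / 149.75 = 13.0755
χ² = 4.3585 + 13.0755 = 17.434
Degrees of freedom = 2 − 1 = 1; critical value at α = 0.05 is 3.841.
Since 17.434 > 3.841, we reject the null hypothesis — the data do not fit the 3:1 ratio.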